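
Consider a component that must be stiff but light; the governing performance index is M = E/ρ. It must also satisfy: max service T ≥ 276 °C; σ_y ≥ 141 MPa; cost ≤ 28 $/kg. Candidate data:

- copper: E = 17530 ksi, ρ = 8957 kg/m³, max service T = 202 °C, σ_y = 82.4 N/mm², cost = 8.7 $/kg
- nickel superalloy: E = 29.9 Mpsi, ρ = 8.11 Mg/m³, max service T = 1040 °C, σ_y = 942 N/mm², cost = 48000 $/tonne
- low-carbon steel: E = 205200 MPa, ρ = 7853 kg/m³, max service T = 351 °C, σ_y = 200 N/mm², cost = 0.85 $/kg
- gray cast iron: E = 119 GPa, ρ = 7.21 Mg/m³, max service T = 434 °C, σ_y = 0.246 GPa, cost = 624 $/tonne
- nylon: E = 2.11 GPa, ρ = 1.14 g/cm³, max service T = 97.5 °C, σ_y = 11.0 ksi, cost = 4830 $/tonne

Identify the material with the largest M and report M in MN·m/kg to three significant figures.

Screen on constraints: max service T ≥ 276 °C; σ_y ≥ 141 MPa; cost ≤ 28 $/kg. Survivors: low-carbon steel, gray cast iron.
Putting every candidate on a common basis:
  low-carbon steel: E = 205.2 GPa, ρ = 7853 kg/m³
  gray cast iron: E = 119.0 GPa, ρ = 7210 kg/m³
  low-carbon steel: M = 26.1 MN·m/kg
  gray cast iron: M = 16.5 MN·m/kg
The maximum is for low-carbon steel.

low-carbon steel, M = 26.1 MN·m/kg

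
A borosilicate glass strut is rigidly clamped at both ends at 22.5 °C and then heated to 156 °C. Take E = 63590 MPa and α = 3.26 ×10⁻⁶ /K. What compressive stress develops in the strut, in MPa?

E = 63590 MPa = 63.59 GPa.
ΔT = 133.5 K. Constrained thermal stress σ = E·α·ΔT = 63.59×10³ MPa × 3.26×10⁻⁶ × 133.5 = 27.7 MPa (compressive).

27.7 MPa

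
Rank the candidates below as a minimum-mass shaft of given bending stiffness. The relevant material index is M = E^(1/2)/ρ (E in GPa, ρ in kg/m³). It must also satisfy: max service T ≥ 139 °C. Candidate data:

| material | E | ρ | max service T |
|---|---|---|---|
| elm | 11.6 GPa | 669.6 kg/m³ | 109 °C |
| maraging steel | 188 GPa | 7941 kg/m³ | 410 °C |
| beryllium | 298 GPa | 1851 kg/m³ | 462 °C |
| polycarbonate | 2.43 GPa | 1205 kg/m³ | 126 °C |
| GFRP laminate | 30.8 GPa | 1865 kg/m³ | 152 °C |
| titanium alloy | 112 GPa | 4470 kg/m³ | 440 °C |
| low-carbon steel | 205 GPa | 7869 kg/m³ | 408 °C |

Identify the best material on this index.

beryllium

Screen on constraints: max service T ≥ 139 °C. Survivors: maraging steel, beryllium, GFRP laminate, titanium alloy, low-carbon steel.
Evaluate M for each candidate:
  beryllium: M = 9.33×10⁻³
  GFRP laminate: M = 2.98×10⁻³
  titanium alloy: M = 2.37×10⁻³
  low-carbon steel: M = 1.82×10⁻³
  maraging steel: M = 1.73×10⁻³
Highest index: beryllium.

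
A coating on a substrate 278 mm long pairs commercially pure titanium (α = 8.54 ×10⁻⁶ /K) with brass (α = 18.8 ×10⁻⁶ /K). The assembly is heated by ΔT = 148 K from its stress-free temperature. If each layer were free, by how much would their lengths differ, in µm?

422 µm

Δα = |8.54 − 18.8|×10⁻⁶/K = 10.3×10⁻⁶/K.
ΔL_mismatch = Δα·L·ΔT = 10.3×10⁻⁶ × 278.0 mm × 148.0 K = 422 µm.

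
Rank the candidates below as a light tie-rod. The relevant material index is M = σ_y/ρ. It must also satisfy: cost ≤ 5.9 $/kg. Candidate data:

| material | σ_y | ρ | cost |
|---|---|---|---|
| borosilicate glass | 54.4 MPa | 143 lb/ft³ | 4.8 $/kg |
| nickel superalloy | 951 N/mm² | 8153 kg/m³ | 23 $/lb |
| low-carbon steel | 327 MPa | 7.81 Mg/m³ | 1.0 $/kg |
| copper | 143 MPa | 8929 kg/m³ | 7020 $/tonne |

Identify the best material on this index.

Screen on constraints: cost ≤ 5.9 $/kg. Survivors: borosilicate glass, low-carbon steel.
Putting every candidate on a common basis:
  borosilicate glass: σ_y = 54.40 MPa, ρ = 2291 kg/m³
  low-carbon steel: σ_y = 327.0 MPa, ρ = 7810 kg/m³
  low-carbon steel: M = 41.9 kN·m/kg
  borosilicate glass: M = 23.7 kN·m/kg
The maximum is for low-carbon steel.

low-carbon steel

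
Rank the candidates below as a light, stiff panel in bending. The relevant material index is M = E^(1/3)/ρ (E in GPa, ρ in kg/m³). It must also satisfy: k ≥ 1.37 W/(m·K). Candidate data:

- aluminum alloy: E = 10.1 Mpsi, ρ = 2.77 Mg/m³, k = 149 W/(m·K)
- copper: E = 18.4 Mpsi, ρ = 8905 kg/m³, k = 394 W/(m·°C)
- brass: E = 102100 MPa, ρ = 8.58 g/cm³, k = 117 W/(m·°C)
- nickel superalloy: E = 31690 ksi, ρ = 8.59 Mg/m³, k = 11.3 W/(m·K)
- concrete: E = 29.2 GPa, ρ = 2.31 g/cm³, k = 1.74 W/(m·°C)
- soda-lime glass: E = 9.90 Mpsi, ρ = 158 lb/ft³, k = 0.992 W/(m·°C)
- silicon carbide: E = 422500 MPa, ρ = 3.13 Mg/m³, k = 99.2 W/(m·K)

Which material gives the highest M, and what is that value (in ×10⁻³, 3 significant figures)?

silicon carbide, M = 2.40×10⁻³

Screen on constraints: k ≥ 1.37 W/(m·K). Survivors: aluminum alloy, copper, brass, nickel superalloy, concrete, silicon carbide.
Normalizing units and computing the index:
  aluminum alloy: E = 69.64 GPa, ρ = 2770 kg/m³
  copper: E = 126.9 GPa, ρ = 8905 kg/m³
  brass: E = 102.1 GPa, ρ = 8580 kg/m³
  nickel superalloy: E = 218.5 GPa, ρ = 8590 kg/m³
  concrete: E = 29.20 GPa, ρ = 2310 kg/m³
  silicon carbide: E = 422.5 GPa, ρ = 3130 kg/m³
  silicon carbide: M = 2.40×10⁻³
  aluminum alloy: M = 1.49×10⁻³
  concrete: M = 1.33×10⁻³
  nickel superalloy: M = 0.701×10⁻³
  copper: M = 0.564×10⁻³
  brass: M = 0.545×10⁻³
Silicon carbide ranks first.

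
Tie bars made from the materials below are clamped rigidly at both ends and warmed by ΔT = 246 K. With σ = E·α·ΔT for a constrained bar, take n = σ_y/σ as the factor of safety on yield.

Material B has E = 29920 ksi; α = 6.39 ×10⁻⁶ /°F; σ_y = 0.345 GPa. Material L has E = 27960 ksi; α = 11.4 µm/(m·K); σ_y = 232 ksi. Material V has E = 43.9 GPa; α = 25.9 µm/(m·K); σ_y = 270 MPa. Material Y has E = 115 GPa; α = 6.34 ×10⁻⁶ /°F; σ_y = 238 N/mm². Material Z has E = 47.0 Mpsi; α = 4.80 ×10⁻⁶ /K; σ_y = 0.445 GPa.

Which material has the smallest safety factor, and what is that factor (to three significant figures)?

material B, n = 0.591

With everything in SI (GPa, ×10⁻⁶/K, MPa):
  material B: E = 206.3, α = 11.5, σ_y = 345.0 → σ = 584 MPa, n = 0.591
  material L: E = 192.8, α = 11.4, σ_y = 1600 → σ = 541 MPa, n = 2.96
  material V: E = 43.90, α = 25.9, σ_y = 270.0 → σ = 280 MPa, n = 0.965
  material Y: E = 115.0, α = 11.4, σ_y = 238.0 → σ = 323 MPa, n = 0.737
  material Z: E = 324.1, α = 4.80, σ_y = 445.0 → σ = 383 MPa, n = 1.16
Material B has the lowest safety factor, n = 0.591.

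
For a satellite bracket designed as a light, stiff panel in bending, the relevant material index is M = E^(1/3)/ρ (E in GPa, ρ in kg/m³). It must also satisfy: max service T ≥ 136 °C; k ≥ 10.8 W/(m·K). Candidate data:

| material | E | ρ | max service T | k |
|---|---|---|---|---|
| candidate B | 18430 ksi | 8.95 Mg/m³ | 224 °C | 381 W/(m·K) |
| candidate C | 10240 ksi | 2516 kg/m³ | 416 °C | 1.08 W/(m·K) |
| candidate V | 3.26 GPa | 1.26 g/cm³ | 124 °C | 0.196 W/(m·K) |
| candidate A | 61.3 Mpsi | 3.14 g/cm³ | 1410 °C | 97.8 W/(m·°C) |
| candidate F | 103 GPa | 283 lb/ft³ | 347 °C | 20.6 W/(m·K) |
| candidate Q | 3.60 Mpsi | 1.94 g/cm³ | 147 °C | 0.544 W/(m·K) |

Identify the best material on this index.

candidate A

Screen on constraints: max service T ≥ 136 °C; k ≥ 10.8 W/(m·K). Survivors: candidate B, candidate A, candidate F.
Convert each candidate to consistent units, then evaluate M:
  candidate B: E = 127.1 GPa, ρ = 8950 kg/m³
  candidate A: E = 422.6 GPa, ρ = 3140 kg/m³
  candidate F: E = 103.0 GPa, ρ = 4533 kg/m³
  candidate A: M = 2.39×10⁻³
  candidate F: M = 1.03×10⁻³
  candidate B: M = 0.562×10⁻³
The maximum is for candidate A.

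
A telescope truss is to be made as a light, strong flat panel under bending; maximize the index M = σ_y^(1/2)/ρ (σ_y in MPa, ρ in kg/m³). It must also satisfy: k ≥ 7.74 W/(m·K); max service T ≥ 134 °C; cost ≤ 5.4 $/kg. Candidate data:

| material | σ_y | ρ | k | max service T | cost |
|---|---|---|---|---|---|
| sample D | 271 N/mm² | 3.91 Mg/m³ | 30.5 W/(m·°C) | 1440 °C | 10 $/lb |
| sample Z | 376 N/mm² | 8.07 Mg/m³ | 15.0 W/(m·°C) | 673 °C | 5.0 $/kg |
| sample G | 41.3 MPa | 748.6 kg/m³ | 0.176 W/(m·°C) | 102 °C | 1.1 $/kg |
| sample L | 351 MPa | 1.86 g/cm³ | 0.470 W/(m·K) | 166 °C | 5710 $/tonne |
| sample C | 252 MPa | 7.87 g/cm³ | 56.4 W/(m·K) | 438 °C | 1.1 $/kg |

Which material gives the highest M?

sample Z

Screen on constraints: k ≥ 7.74 W/(m·K); max service T ≥ 134 °C; cost ≤ 5.4 $/kg. Survivors: sample Z, sample C.
After converting to SI:
  sample Z: σ_y = 376.0 MPa, ρ = 8070 kg/m³
  sample C: σ_y = 252.0 MPa, ρ = 7870 kg/m³
  sample Z: M = 2.40×10⁻³
  sample C: M = 2.02×10⁻³
Sample Z ranks first.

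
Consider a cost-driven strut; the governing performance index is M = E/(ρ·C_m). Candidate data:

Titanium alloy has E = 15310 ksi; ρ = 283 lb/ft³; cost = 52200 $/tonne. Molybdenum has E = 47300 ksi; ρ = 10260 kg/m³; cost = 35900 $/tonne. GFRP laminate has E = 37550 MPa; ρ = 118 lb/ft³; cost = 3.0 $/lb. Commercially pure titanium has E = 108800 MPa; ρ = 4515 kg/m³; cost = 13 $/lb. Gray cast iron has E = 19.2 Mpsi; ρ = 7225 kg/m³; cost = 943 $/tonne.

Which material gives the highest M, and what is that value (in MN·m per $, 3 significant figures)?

gray cast iron, M = 19.4 MN·m per $

Convert each candidate to consistent units, then evaluate M:
  titanium alloy: E = 105.6 GPa, ρ = 4533 kg/m³, cost = 52.20 $/kg
  molybdenum: E = 326.1 GPa, ρ = 10260 kg/m³, cost = 35.90 $/kg
  GFRP laminate: E = 37.55 GPa, ρ = 1890 kg/m³, cost = 6.614 $/kg
  commercially pure titanium: E = 108.8 GPa, ρ = 4515 kg/m³, cost = 28.66 $/kg
  gray cast iron: E = 132.4 GPa, ρ = 7225 kg/m³, cost = 0.9430 $/kg
  gray cast iron: M = 19.4 MN·m per $
  GFRP laminate: M = 3.00 MN·m per $
  molybdenum: M = 0.885 MN·m per $
  commercially pure titanium: M = 0.841 MN·m per $
  titanium alloy: M = 0.446 MN·m per $
Gray cast iron has the largest M.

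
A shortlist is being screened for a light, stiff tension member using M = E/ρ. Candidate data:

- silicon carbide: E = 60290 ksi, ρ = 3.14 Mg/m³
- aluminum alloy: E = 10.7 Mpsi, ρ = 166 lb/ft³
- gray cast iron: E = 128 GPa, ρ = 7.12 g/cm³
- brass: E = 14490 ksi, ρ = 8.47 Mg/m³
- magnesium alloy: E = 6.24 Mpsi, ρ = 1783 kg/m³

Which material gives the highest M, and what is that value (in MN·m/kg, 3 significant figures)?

silicon carbide, M = 132 MN·m/kg

Convert each candidate to consistent units, then evaluate M:
  silicon carbide: E = 415.7 GPa, ρ = 3140 kg/m³
  aluminum alloy: E = 73.77 GPa, ρ = 2659 kg/m³
  gray cast iron: E = 128.0 GPa, ρ = 7120 kg/m³
  brass: E = 99.91 GPa, ρ = 8470 kg/m³
  magnesium alloy: E = 43.02 GPa, ρ = 1783 kg/m³
  silicon carbide: M = 132 MN·m/kg
  aluminum alloy: M = 27.7 MN·m/kg
  magnesium alloy: M = 24.1 MN·m/kg
  gray cast iron: M = 18.0 MN·m/kg
  brass: M = 11.8 MN·m/kg
The maximum is for silicon carbide.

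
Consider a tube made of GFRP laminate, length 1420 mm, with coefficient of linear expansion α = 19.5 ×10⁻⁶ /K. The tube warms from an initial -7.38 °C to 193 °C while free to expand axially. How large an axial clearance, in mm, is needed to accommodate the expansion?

5.55 mm

ΔT = 193 − (-7.38) = 200.4 K.
ΔL = α·L₀·ΔT = 19.5×10⁻⁶ × 1420 mm × 200.4 K = 5.55 mm.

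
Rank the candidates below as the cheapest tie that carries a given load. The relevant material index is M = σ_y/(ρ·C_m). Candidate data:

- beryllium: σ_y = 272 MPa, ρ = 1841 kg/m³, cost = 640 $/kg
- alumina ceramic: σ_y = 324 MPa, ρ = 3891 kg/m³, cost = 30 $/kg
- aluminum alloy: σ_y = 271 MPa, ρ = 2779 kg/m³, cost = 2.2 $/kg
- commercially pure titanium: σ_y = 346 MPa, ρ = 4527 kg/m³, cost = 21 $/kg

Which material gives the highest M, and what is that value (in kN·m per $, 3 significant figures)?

Evaluate M for each candidate:
  aluminum alloy: M = 44.3 kN·m per $
  commercially pure titanium: M = 3.64 kN·m per $
  alumina ceramic: M = 2.78 kN·m per $
  beryllium: M = 0.231 kN·m per $
Aluminum alloy ranks first.

aluminum alloy, M = 44.3 kN·m per $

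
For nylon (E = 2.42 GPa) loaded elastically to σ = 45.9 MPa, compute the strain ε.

ε = σ/E = 45.9 / 2420 = 0.0190.

0.0190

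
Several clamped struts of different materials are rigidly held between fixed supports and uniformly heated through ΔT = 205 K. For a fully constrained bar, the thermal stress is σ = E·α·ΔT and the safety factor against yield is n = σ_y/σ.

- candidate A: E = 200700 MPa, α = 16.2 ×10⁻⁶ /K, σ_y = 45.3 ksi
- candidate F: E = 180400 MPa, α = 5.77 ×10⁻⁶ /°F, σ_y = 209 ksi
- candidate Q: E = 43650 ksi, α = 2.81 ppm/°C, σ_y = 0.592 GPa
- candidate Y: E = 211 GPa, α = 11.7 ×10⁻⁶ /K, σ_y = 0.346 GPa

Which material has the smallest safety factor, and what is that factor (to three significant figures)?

candidate A, n = 0.469

Converting E to GPa, α to ×10⁻⁶/K, σ_y to MPa, then σ and n for each:
  candidate A: E = 200.7, α = 16.2, σ_y = 312.3 → σ = 667 MPa, n = 0.469
  candidate F: E = 180.4, α = 10.4, σ_y = 1441 → σ = 384 MPa, n = 3.75
  candidate Q: E = 301.0, α = 2.81, σ_y = 592.0 → σ = 173 MPa, n = 3.41
  candidate Y: E = 211.0, α = 11.7, σ_y = 346.0 → σ = 506 MPa, n = 0.684
The minimum is candidate A at n = 0.469.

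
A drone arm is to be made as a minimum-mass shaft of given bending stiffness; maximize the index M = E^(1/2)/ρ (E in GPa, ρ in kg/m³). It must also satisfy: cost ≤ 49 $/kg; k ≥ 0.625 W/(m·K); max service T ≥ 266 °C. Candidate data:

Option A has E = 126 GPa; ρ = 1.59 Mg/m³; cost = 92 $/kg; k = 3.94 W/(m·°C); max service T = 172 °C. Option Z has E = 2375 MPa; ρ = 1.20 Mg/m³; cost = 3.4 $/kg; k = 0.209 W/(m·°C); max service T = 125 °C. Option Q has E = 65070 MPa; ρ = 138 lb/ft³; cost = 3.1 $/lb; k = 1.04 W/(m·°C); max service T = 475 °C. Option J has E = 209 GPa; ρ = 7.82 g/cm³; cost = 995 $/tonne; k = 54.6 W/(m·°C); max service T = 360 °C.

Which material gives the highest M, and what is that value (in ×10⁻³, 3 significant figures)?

option Q, M = 3.65×10⁻³

Screen on constraints: cost ≤ 49 $/kg; k ≥ 0.625 W/(m·K); max service T ≥ 266 °C. Survivors: option Q, option J.
Normalizing units and computing the index:
  option Q: E = 65.07 GPa, ρ = 2211 kg/m³
  option J: E = 209.0 GPa, ρ = 7820 kg/m³
  option Q: M = 3.65×10⁻³
  option J: M = 1.85×10⁻³
The maximum is for option Q.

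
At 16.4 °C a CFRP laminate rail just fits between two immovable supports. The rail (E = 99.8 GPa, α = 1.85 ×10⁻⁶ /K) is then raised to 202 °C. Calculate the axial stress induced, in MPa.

ΔT = 185.6 K. Constrained thermal stress σ = E·α·ΔT = 99.80×10³ MPa × 1.85×10⁻⁶ × 185.6 = 34.3 MPa (compressive).

34.3 MPa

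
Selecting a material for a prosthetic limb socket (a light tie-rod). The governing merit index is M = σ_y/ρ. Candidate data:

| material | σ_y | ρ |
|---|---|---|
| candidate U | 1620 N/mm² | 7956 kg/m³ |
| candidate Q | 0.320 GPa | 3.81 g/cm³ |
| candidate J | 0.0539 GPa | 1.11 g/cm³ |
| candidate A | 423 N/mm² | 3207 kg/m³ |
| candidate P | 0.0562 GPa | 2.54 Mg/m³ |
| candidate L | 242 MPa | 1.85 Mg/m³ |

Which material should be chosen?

candidate U

Convert each candidate to consistent units, then evaluate M:
  candidate U: σ_y = 1620 MPa, ρ = 7956 kg/m³
  candidate Q: σ_y = 320.0 MPa, ρ = 3810 kg/m³
  candidate J: σ_y = 53.90 MPa, ρ = 1110 kg/m³
  candidate A: σ_y = 423.0 MPa, ρ = 3207 kg/m³
  candidate P: σ_y = 56.20 MPa, ρ = 2540 kg/m³
  candidate L: σ_y = 242.0 MPa, ρ = 1850 kg/m³
  candidate U: M = 204 kN·m/kg
  candidate A: M = 132 kN·m/kg
  candidate L: M = 131 kN·m/kg
  candidate Q: M = 84.0 kN·m/kg
  candidate J: M = 48.6 kN·m/kg
  candidate P: M = 22.1 kN·m/kg
Highest index: candidate U.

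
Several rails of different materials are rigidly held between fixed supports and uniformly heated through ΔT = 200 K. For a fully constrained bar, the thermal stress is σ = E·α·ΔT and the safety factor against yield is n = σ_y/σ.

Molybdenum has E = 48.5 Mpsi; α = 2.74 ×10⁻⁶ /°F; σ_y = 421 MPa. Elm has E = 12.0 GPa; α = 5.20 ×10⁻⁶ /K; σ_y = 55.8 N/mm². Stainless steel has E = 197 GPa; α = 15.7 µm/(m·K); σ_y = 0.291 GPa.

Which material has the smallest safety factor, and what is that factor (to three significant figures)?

In consistent units (E in GPa, α in ×10⁻⁶/K, σ_y in MPa):
  molybdenum: E = 334.4, α = 4.93, σ_y = 421.0 → σ = 330 MPa, n = 1.28
  elm: E = 12.00, α = 5.20, σ_y = 55.80 → σ = 12.5 MPa, n = 4.47
  stainless steel: E = 197.0, α = 15.7, σ_y = 291.0 → σ = 619 MPa, n = 0.470
Stainless steel has the lowest safety factor, n = 0.470.

stainless steel, n = 0.470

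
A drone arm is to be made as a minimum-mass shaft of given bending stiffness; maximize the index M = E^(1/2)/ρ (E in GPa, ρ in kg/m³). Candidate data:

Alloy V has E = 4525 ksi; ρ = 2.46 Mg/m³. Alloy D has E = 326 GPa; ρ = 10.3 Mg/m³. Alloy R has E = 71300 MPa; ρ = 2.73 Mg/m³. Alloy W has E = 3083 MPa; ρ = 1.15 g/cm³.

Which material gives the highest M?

After converting to SI:
  alloy V: E = 31.20 GPa, ρ = 2460 kg/m³
  alloy D: E = 326.0 GPa, ρ = 10300 kg/m³
  alloy R: E = 71.30 GPa, ρ = 2730 kg/m³
  alloy W: E = 3.083 GPa, ρ = 1150 kg/m³
  alloy R: M = 3.09×10⁻³
  alloy V: M = 2.27×10⁻³
  alloy D: M = 1.75×10⁻³
  alloy W: M = 1.53×10⁻³
Highest index: alloy R.

alloy R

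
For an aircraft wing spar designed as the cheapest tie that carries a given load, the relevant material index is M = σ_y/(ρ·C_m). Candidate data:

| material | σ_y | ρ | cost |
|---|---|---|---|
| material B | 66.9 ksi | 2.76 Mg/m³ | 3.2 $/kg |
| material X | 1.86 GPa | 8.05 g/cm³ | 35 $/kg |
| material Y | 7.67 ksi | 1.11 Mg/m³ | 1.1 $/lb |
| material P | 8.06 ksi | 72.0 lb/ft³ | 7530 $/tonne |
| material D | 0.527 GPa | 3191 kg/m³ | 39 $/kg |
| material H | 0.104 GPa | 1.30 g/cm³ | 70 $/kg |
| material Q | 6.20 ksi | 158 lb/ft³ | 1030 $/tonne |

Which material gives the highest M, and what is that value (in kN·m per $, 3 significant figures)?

Convert each candidate to consistent units, then evaluate M:
  material B: σ_y = 461.3 MPa, ρ = 2760 kg/m³, cost = 3.200 $/kg
  material X: σ_y = 1860 MPa, ρ = 8050 kg/m³, cost = 35.00 $/kg
  material Y: σ_y = 52.88 MPa, ρ = 1110 kg/m³, cost = 2.425 $/kg
  material P: σ_y = 55.57 MPa, ρ = 1153 kg/m³, cost = 7.530 $/kg
  material D: σ_y = 527.0 MPa, ρ = 3191 kg/m³, cost = 39.00 $/kg
  material H: σ_y = 104.0 MPa, ρ = 1300 kg/m³, cost = 70.00 $/kg
  material Q: σ_y = 42.75 MPa, ρ = 2531 kg/m³, cost = 1.030 $/kg
  material B: M = 52.2 kN·m per $
  material Y: M = 19.6 kN·m per $
  material Q: M = 16.4 kN·m per $
  material X: M = 6.60 kN·m per $
  material P: M = 6.40 kN·m per $
  material D: M = 4.23 kN·m per $
  material H: M = 1.14 kN·m per $
Highest index: material B.

material B, M = 52.2 kN·m per $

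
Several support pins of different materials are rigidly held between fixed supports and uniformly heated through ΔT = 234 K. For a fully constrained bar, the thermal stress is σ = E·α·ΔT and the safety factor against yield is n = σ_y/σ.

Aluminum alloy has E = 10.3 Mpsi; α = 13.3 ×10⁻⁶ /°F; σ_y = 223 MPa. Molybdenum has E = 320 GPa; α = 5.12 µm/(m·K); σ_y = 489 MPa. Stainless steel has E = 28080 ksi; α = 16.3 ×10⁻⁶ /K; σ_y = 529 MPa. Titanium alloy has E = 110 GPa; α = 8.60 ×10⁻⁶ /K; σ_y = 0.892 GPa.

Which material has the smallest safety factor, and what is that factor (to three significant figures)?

aluminum alloy, n = 0.561

Per material, after unit conversion:
  aluminum alloy: E = 71.02, α = 23.9, σ_y = 223.0 → σ = 398 MPa, n = 0.561
  molybdenum: E = 320.0, α = 5.12, σ_y = 489.0 → σ = 383 MPa, n = 1.28
  stainless steel: E = 193.6, α = 16.3, σ_y = 529.0 → σ = 738 MPa, n = 0.716
  titanium alloy: E = 110.0, α = 8.60, σ_y = 892.0 → σ = 221 MPa, n = 4.03
Smallest n: aluminum alloy with n = 0.561.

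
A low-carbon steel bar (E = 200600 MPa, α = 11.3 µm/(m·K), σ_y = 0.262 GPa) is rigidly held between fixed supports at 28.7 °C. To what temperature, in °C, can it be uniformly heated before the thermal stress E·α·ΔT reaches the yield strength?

E = 200600 MPa = 200.6 GPa.
σ_y = 0.262 GPa = 262.0 MPa.
E·α·ΔT = 262.0 MPa ⇒ ΔT = 262.0 / (200.6×10³ × 11.3×10⁻⁶) = 115.6 K.
T = 28.7 + 115.6 = 144.3 °C.

144 °C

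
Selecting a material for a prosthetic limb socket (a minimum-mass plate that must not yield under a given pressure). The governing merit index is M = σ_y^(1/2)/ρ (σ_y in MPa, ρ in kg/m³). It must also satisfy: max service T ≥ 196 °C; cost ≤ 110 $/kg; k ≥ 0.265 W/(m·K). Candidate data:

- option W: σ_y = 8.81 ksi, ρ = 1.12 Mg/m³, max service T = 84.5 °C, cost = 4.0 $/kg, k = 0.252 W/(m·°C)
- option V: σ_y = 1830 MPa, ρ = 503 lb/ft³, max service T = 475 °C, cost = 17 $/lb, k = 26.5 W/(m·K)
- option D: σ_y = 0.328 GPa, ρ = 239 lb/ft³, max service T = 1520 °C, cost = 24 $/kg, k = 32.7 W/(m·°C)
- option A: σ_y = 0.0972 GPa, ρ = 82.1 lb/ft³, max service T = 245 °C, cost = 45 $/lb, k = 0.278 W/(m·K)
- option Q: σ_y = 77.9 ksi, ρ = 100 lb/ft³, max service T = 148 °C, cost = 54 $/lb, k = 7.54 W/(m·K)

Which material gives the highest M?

option A

Screen on constraints: max service T ≥ 196 °C; cost ≤ 110 $/kg; k ≥ 0.265 W/(m·K). Survivors: option V, option D, option A.
Putting every candidate on a common basis:
  option V: σ_y = 1830 MPa, ρ = 8057 kg/m³
  option D: σ_y = 328.0 MPa, ρ = 3828 kg/m³
  option A: σ_y = 97.20 MPa, ρ = 1315 kg/m³
  option A: M = 7.50×10⁻³
  option V: M = 5.31×10⁻³
  option D: M = 4.73×10⁻³
The maximum is for option A.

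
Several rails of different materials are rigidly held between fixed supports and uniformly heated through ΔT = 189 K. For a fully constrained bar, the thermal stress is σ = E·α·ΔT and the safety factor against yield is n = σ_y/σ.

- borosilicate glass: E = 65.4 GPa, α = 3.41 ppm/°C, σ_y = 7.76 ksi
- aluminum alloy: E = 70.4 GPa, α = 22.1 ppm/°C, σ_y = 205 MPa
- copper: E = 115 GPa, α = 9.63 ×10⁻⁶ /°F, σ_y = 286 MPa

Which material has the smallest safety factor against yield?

Converting E to GPa, α to ×10⁻⁶/K, σ_y to MPa, then σ and n for each:
  borosilicate glass: E = 65.40, α = 3.41, σ_y = 53.50 → σ = 42.1 MPa, n = 1.27
  aluminum alloy: E = 70.40, α = 22.1, σ_y = 205.0 → σ = 294 MPa, n = 0.697
  copper: E = 115.0, α = 17.3, σ_y = 286.0 → σ = 377 MPa, n = 0.759
Aluminum alloy has the lowest safety factor, n = 0.697.

aluminum alloy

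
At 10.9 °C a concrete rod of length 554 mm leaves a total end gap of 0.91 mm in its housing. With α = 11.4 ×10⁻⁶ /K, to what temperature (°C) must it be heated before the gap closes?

α·L₀·ΔT = 0.91 mm ⇒ ΔT = 0.91 / (11.4×10⁻⁶ × 554.0) = 144.1 K.
T = 10.9 + 144.1 = 155.0 °C.

155 °C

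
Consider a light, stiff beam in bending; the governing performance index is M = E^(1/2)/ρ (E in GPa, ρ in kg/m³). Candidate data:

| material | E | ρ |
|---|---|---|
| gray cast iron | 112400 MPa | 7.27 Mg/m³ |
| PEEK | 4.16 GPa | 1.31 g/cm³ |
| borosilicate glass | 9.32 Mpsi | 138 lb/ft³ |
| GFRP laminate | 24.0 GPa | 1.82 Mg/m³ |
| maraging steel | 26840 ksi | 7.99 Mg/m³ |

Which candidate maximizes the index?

borosilicate glass

After converting to SI:
  gray cast iron: E = 112.4 GPa, ρ = 7270 kg/m³
  PEEK: E = 4.160 GPa, ρ = 1310 kg/m³
  borosilicate glass: E = 64.26 GPa, ρ = 2211 kg/m³
  GFRP laminate: E = 24.00 GPa, ρ = 1820 kg/m³
  maraging steel: E = 185.1 GPa, ρ = 7990 kg/m³
  borosilicate glass: M = 3.63×10⁻³
  GFRP laminate: M = 2.69×10⁻³
  maraging steel: M = 1.70×10⁻³
  PEEK: M = 1.56×10⁻³
  gray cast iron: M = 1.46×10⁻³
Highest index: borosilicate glass.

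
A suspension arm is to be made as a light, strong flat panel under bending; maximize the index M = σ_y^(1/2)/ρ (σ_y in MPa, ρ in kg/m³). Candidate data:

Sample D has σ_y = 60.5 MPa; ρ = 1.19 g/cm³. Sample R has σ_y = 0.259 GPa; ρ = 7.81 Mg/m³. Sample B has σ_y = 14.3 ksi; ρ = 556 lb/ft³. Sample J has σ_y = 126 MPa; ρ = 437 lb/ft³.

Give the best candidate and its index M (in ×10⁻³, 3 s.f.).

Normalizing units and computing the index:
  sample D: σ_y = 60.50 MPa, ρ = 1190 kg/m³
  sample R: σ_y = 259.0 MPa, ρ = 7810 kg/m³
  sample B: σ_y = 98.60 MPa, ρ = 8906 kg/m³
  sample J: σ_y = 126.0 MPa, ρ = 7000 kg/m³
  sample D: M = 6.54×10⁻³
  sample R: M = 2.06×10⁻³
  sample J: M = 1.60×10⁻³
  sample B: M = 1.11×10⁻³
The maximum is for sample D.

sample D, M = 6.54×10⁻³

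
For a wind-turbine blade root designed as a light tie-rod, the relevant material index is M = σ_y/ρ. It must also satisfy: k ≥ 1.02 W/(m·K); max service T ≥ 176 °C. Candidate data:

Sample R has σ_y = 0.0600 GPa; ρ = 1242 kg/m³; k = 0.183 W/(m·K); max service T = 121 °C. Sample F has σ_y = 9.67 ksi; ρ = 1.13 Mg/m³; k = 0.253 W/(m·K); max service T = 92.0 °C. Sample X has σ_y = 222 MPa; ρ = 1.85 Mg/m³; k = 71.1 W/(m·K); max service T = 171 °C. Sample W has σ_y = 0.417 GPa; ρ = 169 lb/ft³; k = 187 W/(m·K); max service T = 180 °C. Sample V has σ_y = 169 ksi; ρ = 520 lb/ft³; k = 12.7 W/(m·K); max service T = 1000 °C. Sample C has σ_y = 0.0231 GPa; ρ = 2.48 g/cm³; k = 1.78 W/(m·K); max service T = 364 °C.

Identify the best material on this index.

sample W

Screen on constraints: k ≥ 1.02 W/(m·K); max service T ≥ 176 °C. Survivors: sample W, sample V, sample C.
Putting every candidate on a common basis:
  sample W: σ_y = 417.0 MPa, ρ = 2707 kg/m³
  sample V: σ_y = 1165 MPa, ρ = 8330 kg/m³
  sample C: σ_y = 23.10 MPa, ρ = 2480 kg/m³
  sample W: M = 154 kN·m/kg
  sample V: M = 140 kN·m/kg
  sample C: M = 9.31 kN·m/kg
Sample W has the largest M.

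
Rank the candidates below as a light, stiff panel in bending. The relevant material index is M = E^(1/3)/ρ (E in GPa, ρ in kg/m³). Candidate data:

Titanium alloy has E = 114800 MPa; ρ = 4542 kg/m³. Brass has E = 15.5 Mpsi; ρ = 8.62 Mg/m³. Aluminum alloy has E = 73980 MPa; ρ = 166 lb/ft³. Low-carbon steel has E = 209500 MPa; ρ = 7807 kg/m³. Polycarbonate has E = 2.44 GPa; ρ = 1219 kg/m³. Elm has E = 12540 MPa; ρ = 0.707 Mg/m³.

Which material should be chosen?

After converting to SI:
  titanium alloy: E = 114.8 GPa, ρ = 4542 kg/m³
  brass: E = 106.9 GPa, ρ = 8620 kg/m³
  aluminum alloy: E = 73.98 GPa, ρ = 2659 kg/m³
  low-carbon steel: E = 209.5 GPa, ρ = 7807 kg/m³
  polycarbonate: E = 2.440 GPa, ρ = 1219 kg/m³
  elm: E = 12.54 GPa, ρ = 707.0 kg/m³
  elm: M = 3.29×10⁻³
  aluminum alloy: M = 1.58×10⁻³
  polycarbonate: M = 1.10×10⁻³
  titanium alloy: M = 1.07×10⁻³
  low-carbon steel: M = 0.761×10⁻³
  brass: M = 0.551×10⁻³
Elm has the largest M.

elm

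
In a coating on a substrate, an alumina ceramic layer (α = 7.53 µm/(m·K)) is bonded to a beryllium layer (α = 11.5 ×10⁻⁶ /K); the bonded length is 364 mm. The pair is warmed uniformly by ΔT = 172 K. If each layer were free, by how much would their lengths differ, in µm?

249 µm

Δα = |7.53 − 11.5|×10⁻⁶/K = 3.97×10⁻⁶/K.
ΔL_mismatch = Δα·L·ΔT = 3.97×10⁻⁶ × 364.0 mm × 172.0 K = 249 µm.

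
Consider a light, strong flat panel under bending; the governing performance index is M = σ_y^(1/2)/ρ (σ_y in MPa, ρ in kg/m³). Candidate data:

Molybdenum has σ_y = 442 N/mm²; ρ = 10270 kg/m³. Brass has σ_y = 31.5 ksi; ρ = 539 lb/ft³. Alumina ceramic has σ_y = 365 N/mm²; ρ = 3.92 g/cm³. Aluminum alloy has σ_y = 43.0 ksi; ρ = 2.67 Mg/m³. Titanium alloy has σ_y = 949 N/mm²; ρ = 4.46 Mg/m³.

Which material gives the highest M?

Convert each candidate to consistent units, then evaluate M:
  molybdenum: σ_y = 442.0 MPa, ρ = 10270 kg/m³
  brass: σ_y = 217.2 MPa, ρ = 8634 kg/m³
  alumina ceramic: σ_y = 365.0 MPa, ρ = 3920 kg/m³
  aluminum alloy: σ_y = 296.5 MPa, ρ = 2670 kg/m³
  titanium alloy: σ_y = 949.0 MPa, ρ = 4460 kg/m³
  titanium alloy: M = 6.91×10⁻³
  aluminum alloy: M = 6.45×10⁻³
  alumina ceramic: M = 4.87×10⁻³
  molybdenum: M = 2.05×10⁻³
  brass: M = 1.71×10⁻³
Titanium alloy ranks first.

titanium alloy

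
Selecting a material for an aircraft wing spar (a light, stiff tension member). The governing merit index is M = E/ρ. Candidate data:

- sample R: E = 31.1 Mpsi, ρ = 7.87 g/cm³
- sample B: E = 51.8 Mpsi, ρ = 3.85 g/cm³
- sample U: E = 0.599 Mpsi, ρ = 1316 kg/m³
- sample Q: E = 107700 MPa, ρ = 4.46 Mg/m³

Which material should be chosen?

Convert each candidate to consistent units, then evaluate M:
  sample R: E = 214.4 GPa, ρ = 7870 kg/m³
  sample B: E = 357.1 GPa, ρ = 3850 kg/m³
  sample U: E = 4.130 GPa, ρ = 1316 kg/m³
  sample Q: E = 107.7 GPa, ρ = 4460 kg/m³
  sample B: M = 92.8 MN·m/kg
  sample R: M = 27.2 MN·m/kg
  sample Q: M = 24.1 MN·m/kg
  sample U: M = 3.14 MN·m/kg
Highest index: sample B.

sample B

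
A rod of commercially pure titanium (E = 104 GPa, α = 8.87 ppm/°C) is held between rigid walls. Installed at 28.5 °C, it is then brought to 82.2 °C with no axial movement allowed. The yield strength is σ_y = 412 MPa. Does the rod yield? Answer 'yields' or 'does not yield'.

does not yield

ΔT = 53.70 K. Constrained thermal stress σ = E·α·ΔT = 104.0×10³ MPa × 8.87×10⁻⁶ × 53.70 = 49.5 MPa (compressive).
Compare to σ_y = 412 MPa: σ < σ_y, so it does not yield.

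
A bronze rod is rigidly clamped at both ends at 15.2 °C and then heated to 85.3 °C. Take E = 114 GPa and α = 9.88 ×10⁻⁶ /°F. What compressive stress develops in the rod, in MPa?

α = 9.88×10⁻⁶/°F × 9/5 = 17.8×10⁻⁶/K.
ΔT = 70.10 K. Constrained thermal stress σ = E·α·ΔT = 114.0×10³ MPa × 17.8×10⁻⁶ × 70.10 = 142 MPa (compressive).

142 MPa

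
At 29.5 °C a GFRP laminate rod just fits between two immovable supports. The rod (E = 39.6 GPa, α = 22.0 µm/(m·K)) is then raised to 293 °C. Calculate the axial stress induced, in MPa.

230 MPa

ΔT = 263.5 K. Constrained thermal stress σ = E·α·ΔT = 39.60×10³ MPa × 22.0×10⁻⁶ × 263.5 = 230 MPa (compressive).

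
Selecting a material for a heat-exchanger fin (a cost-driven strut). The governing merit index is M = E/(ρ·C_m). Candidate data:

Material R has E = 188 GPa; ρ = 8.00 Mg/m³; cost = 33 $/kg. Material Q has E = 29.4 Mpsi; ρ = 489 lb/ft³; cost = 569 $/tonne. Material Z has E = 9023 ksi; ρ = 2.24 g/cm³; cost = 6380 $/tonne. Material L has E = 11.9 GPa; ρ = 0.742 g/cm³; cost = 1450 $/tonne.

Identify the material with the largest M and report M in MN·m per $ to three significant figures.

Putting every candidate on a common basis:
  material R: E = 188.0 GPa, ρ = 8000 kg/m³, cost = 33.00 $/kg
  material Q: E = 202.7 GPa, ρ = 7833 kg/m³, cost = 0.5690 $/kg
  material Z: E = 62.21 GPa, ρ = 2240 kg/m³, cost = 6.380 $/kg
  material L: E = 11.90 GPa, ρ = 742.0 kg/m³, cost = 1.450 $/kg
  material Q: M = 45.5 MN·m per $
  material L: M = 11.1 MN·m per $
  material Z: M = 4.35 MN·m per $
  material R: M = 0.712 MN·m per $
Material Q ranks first.

material Q, M = 45.5 MN·m per $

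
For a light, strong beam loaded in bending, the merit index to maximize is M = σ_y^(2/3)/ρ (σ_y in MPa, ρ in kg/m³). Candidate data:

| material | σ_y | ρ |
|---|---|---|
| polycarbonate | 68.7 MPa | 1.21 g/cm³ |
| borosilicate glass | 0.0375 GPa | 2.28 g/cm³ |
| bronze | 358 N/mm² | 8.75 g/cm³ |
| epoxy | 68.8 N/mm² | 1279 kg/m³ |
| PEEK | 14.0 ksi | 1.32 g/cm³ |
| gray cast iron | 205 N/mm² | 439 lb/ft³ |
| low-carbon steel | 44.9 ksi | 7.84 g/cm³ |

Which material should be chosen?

PEEK

After converting to SI:
  polycarbonate: σ_y = 68.70 MPa, ρ = 1210 kg/m³
  borosilicate glass: σ_y = 37.50 MPa, ρ = 2280 kg/m³
  bronze: σ_y = 358.0 MPa, ρ = 8750 kg/m³
  epoxy: σ_y = 68.80 MPa, ρ = 1279 kg/m³
  PEEK: σ_y = 96.53 MPa, ρ = 1320 kg/m³
  gray cast iron: σ_y = 205.0 MPa, ρ = 7032 kg/m³
  low-carbon steel: σ_y = 309.6 MPa, ρ = 7840 kg/m³
  PEEK: M = 15.9×10⁻³
  polycarbonate: M = 13.9×10⁻³
  epoxy: M = 13.1×10⁻³
  low-carbon steel: M = 5.84×10⁻³
  bronze: M = 5.76×10⁻³
  gray cast iron: M = 4.94×10⁻³
  borosilicate glass: M = 4.91×10⁻³
Highest index: PEEK.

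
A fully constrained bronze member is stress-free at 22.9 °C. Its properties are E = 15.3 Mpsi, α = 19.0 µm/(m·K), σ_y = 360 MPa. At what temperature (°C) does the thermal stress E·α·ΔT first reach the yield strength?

203 °C

E = 15.3 Mpsi = 105.5 GPa.
E·α·ΔT = 360.0 MPa ⇒ ΔT = 360.0 / (105.5×10³ × 19.0×10⁻⁶) = 179.6 K.
T = 22.9 + 179.6 = 202.5 °C.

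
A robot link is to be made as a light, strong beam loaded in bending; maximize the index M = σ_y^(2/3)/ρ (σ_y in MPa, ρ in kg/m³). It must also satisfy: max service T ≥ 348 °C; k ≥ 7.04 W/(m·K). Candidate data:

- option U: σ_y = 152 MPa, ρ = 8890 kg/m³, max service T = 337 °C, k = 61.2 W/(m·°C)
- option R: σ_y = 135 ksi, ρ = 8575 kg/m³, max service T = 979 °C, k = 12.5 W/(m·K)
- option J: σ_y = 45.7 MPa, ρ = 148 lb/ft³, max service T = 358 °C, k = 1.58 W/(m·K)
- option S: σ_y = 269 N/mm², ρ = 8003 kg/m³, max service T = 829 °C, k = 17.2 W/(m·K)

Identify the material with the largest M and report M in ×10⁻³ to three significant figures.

Screen on constraints: max service T ≥ 348 °C; k ≥ 7.04 W/(m·K). Survivors: option R, option S.
Normalizing units and computing the index:
  option R: σ_y = 930.8 MPa, ρ = 8575 kg/m³
  option S: σ_y = 269.0 MPa, ρ = 8003 kg/m³
  option R: M = 11.1×10⁻³
  option S: M = 5.21×10⁻³
Option R has the largest M.

option R, M = 11.1×10⁻³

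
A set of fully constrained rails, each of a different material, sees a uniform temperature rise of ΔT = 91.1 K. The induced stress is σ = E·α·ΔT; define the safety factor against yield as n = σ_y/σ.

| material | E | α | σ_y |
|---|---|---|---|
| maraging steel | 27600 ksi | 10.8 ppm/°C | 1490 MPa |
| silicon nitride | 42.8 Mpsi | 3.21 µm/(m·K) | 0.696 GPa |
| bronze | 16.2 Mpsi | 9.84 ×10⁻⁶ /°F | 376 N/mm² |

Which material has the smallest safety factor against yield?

Per material, after unit conversion:
  maraging steel: E = 190.3, α = 10.8, σ_y = 1490 → σ = 187 MPa, n = 7.96
  silicon nitride: E = 295.1, α = 3.21, σ_y = 696.0 → σ = 86.3 MPa, n = 8.07
  bronze: E = 111.7, α = 17.7, σ_y = 376.0 → σ = 180 MPa, n = 2.09
The minimum is bronze at n = 2.09.

bronze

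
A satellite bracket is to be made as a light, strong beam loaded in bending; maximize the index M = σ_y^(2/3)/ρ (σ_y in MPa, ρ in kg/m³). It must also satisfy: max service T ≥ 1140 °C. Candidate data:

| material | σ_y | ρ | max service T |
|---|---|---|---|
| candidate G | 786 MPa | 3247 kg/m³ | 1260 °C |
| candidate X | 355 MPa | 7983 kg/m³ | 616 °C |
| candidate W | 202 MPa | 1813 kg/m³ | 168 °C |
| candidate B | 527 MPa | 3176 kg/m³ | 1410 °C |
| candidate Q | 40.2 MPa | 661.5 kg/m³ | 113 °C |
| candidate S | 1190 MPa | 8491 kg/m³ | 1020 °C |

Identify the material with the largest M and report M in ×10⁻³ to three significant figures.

candidate G, M = 26.2×10⁻³

Screen on constraints: max service T ≥ 1140 °C. Survivors: candidate G, candidate B.
Computing M directly (units already consistent):
  candidate G: M = 26.2×10⁻³
  candidate B: M = 20.5×10⁻³
Candidate G ranks first.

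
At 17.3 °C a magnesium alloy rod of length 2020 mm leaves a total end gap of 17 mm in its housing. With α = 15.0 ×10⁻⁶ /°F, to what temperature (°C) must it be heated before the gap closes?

329 °C

α = 15.0×10⁻⁶/°F × 9/5 = 27.0×10⁻⁶/K.
α·L₀·ΔT = 17.0 mm ⇒ ΔT = 17.0 / (27.0×10⁻⁶ × 2020.0) = 311.7 K.
T = 17.3 + 311.7 = 329.0 °C.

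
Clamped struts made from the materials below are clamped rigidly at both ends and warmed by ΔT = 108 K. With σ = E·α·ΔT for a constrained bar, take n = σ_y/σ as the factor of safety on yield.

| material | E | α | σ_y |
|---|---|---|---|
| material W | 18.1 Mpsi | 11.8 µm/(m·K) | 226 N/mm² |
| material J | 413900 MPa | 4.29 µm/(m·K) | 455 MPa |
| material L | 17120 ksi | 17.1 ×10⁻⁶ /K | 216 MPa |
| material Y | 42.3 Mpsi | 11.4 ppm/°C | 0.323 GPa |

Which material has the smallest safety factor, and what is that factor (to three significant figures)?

material Y, n = 0.900

With everything in SI (GPa, ×10⁻⁶/K, MPa):
  material W: E = 124.8, α = 11.8, σ_y = 226.0 → σ = 159 MPa, n = 1.42
  material J: E = 413.9, α = 4.29, σ_y = 455.0 → σ = 192 MPa, n = 2.37
  material L: E = 118.0, α = 17.1, σ_y = 216.0 → σ = 218 MPa, n = 0.991
  material Y: E = 291.6, α = 11.4, σ_y = 323.0 → σ = 359 MPa, n = 0.900
Smallest n: material Y with n = 0.900.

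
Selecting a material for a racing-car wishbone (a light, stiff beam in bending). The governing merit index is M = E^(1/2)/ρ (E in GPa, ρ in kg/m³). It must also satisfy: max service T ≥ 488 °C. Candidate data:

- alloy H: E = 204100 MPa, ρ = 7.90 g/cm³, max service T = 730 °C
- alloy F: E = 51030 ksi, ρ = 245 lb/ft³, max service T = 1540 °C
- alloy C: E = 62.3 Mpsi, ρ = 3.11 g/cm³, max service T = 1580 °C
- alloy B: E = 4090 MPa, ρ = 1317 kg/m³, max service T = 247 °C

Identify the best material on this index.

Screen on constraints: max service T ≥ 488 °C. Survivors: alloy H, alloy F, alloy C.
In SI units:
  alloy H: E = 204.1 GPa, ρ = 7900 kg/m³
  alloy F: E = 351.8 GPa, ρ = 3925 kg/m³
  alloy C: E = 429.5 GPa, ρ = 3110 kg/m³
  alloy C: M = 6.66×10⁻³
  alloy F: M = 4.78×10⁻³
  alloy H: M = 1.81×10⁻³
The maximum is for alloy C.

alloy C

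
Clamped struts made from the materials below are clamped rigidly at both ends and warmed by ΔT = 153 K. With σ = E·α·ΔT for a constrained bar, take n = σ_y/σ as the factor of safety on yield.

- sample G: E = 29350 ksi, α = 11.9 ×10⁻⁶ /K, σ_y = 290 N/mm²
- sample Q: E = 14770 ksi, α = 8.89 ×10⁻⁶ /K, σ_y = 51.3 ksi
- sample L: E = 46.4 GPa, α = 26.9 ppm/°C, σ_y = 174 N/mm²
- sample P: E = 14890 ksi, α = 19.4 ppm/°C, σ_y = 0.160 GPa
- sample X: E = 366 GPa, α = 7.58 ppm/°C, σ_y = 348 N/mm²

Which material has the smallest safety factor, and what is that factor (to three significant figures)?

sample P, n = 0.525

Converting E to GPa, α to ×10⁻⁶/K, σ_y to MPa, then σ and n for each:
  sample G: E = 202.4, α = 11.9, σ_y = 290.0 → σ = 368 MPa, n = 0.787
  sample Q: E = 101.8, α = 8.89, σ_y = 353.7 → σ = 139 MPa, n = 2.55
  sample L: E = 46.40, α = 26.9, σ_y = 174.0 → σ = 191 MPa, n = 0.911
  sample P: E = 102.7, α = 19.4, σ_y = 160.0 → σ = 305 MPa, n = 0.525
  sample X: E = 366.0, α = 7.58, σ_y = 348.0 → σ = 424 MPa, n = 0.820
Sample P has the lowest safety factor, n = 0.525.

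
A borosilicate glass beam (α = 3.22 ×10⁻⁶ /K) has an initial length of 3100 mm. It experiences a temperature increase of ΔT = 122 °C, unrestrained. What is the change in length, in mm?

1.22 mm

ΔL = α·L₀·ΔT = 3.22×10⁻⁶ × 3100 mm × 122.0 K = 1.22 mm.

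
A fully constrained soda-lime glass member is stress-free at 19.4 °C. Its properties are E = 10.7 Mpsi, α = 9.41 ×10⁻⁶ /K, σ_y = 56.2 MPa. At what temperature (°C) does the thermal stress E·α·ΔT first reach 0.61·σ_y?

E = 10.7 Mpsi = 73.77 GPa.
E·α·ΔT = 34.28 MPa ⇒ ΔT = 34.28 / (73.77×10³ × 9.41×10⁻⁶) = 49.38 K.
T = 19.4 + 49.38 = 68.78 °C.

68.8 °C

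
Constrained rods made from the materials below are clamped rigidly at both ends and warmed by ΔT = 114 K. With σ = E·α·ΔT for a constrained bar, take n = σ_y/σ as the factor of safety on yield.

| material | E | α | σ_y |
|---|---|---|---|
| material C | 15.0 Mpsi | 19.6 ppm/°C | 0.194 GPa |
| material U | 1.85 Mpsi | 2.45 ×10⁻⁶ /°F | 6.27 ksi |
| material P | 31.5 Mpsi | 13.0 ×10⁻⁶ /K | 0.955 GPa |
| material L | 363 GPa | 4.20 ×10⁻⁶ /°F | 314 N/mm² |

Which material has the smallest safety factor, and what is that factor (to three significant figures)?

With everything in SI (GPa, ×10⁻⁶/K, MPa):
  material C: E = 103.4, α = 19.6, σ_y = 194.0 → σ = 231 MPa, n = 0.840
  material U: E = 12.76, α = 4.41, σ_y = 43.23 → σ = 6.41 MPa, n = 6.74
  material P: E = 217.2, α = 13.0, σ_y = 955.0 → σ = 322 MPa, n = 2.97
  material L: E = 363.0, α = 7.56, σ_y = 314.0 → σ = 313 MPa, n = 1.00
Material C has the lowest safety factor, n = 0.840.

material C, n = 0.840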